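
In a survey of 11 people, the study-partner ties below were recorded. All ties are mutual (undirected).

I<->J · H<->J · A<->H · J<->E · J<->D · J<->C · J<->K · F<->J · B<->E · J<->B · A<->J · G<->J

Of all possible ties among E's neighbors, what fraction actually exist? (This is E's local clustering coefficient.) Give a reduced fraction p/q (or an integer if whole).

1

E's neighbors: B and J (k = 2).
Possible neighbor pairs: C(2,2) = 1. Edges among them: B–J → e = 1.
Clustering(E) = 1/1.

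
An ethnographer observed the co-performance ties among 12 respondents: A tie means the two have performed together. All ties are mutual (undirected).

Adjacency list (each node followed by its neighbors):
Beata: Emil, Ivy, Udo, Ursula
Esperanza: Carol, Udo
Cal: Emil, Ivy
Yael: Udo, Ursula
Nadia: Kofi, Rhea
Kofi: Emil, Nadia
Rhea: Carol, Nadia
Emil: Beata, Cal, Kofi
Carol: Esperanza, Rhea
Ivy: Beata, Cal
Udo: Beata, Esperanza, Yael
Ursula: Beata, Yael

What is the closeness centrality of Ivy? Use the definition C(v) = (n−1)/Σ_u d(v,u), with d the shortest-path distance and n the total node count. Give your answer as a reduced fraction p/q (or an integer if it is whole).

11/30

Distances from Ivy: Beata:1, Cal:1, Carol:4, Emil:2, Esperanza:3, Kofi:3, Nadia:4, Rhea:5, Udo:2, Ursula:2, Yael:3. Sum = 30.
n = 12, so closeness = 11/30.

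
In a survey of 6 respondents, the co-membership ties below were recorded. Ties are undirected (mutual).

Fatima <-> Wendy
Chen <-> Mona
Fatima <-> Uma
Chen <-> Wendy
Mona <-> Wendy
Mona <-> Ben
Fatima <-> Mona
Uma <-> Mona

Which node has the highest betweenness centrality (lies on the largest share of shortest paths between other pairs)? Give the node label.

Unnormalized betweenness of each node: Ben:0, Chen:0, Fatima:1/2, Mona:6, Uma:0, Wendy:1/2.
Mona has the largest value, 6, making it the main broker — the node through which the most shortest paths run.

Mona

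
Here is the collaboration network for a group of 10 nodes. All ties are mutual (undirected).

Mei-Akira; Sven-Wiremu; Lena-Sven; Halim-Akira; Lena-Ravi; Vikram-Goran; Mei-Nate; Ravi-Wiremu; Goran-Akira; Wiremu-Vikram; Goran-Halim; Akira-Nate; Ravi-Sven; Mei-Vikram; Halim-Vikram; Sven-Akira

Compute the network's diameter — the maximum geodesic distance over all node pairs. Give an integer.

3

Eccentricity of each node (its greatest distance to any other): Akira:2, Goran:3, Halim:3, Lena:3, Mei:3, Nate:3, Ravi:3, Sven:2, Vikram:3, Wiremu:3.
The maximum eccentricity is 3, realized for instance by the pair Mei–Ravi via Mei – Vikram – Wiremu – Ravi. So the diameter is 3.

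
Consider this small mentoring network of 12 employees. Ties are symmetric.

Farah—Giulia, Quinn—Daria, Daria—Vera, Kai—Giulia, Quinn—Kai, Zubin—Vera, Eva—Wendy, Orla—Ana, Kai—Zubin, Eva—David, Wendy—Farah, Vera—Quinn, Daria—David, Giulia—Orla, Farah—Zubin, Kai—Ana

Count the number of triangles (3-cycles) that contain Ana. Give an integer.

Ana's neighbors are Kai and Orla, but none of them are tied to each other, so no triangle contains Ana.

0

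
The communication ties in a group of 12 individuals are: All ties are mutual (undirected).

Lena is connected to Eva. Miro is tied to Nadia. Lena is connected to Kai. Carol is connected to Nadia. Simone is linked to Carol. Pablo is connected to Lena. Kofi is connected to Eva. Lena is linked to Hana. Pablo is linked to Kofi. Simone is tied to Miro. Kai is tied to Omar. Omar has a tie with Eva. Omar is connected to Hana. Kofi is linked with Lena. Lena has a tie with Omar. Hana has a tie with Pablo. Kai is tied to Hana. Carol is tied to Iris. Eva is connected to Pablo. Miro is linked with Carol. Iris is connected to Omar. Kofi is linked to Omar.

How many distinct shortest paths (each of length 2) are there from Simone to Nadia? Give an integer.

2

The shortest distance is 2. The length-2 paths are: Simone–Miro–Nadia; Simone–Carol–Nadia.
That gives 2 distinct shortest paths.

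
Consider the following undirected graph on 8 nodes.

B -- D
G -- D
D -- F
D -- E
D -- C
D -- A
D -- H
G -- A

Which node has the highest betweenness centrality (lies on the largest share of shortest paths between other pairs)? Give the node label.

Unnormalized betweenness of each node: A:0, B:0, C:0, D:20, E:0, F:0, G:0, H:0.
D has the largest value, 20, making it the main broker — the node through which the most shortest paths run.

D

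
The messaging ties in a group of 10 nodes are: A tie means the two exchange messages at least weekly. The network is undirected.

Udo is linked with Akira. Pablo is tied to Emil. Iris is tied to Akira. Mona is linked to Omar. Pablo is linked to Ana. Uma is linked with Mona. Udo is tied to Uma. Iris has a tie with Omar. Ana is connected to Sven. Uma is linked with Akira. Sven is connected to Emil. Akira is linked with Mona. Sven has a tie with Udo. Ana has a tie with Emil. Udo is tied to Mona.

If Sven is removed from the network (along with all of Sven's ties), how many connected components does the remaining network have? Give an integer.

Without Sven, the remaining ties split the others into: {Ana, Emil, Pablo}; {Akira, Iris, Mona, Omar, Udo, Uma}.
That's 2 separate components.

2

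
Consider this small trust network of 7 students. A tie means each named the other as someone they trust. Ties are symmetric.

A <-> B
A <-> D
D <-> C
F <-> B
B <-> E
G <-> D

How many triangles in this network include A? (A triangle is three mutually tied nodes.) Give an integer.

A's neighbors are B and D, but none of them are tied to each other, so no triangle contains A.

0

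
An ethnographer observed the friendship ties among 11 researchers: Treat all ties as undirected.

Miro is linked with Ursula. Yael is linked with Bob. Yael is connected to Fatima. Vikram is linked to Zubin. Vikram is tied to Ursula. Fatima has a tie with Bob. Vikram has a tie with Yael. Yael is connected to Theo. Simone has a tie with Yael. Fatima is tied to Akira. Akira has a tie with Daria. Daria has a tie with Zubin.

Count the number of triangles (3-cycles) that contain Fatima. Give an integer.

1

Fatima's neighbors: Akira, Bob, and Yael.
Neighbor pairs that are themselves tied: Fatima–Bob–Yael. Each forms one triangle with Fatima, for 1 in total.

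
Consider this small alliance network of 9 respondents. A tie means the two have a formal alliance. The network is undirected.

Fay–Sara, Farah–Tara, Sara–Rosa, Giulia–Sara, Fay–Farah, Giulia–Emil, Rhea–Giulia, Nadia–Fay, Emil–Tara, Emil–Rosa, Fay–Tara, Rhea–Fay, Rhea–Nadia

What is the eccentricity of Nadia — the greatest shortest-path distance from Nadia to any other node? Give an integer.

3

Distances from Nadia: Emil:3, Farah:2, Fay:1, Giulia:2, Rhea:1, Rosa:3, Sara:2, Tara:2.
The largest is 3 (to Emil and Rosa), so the eccentricity of Nadia is 3.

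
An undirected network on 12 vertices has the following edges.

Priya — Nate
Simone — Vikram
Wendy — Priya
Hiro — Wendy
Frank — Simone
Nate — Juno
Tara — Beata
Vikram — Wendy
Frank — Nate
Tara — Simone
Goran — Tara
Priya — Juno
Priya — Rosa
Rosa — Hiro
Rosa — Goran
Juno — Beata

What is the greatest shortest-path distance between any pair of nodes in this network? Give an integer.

Eccentricity of each node (its greatest distance to any other): Beata:4, Frank:4, Goran:3, Hiro:4, Juno:3, Nate:3, Priya:3, Rosa:3, Simone:3, Tara:3, Vikram:3, Wendy:3.
The maximum eccentricity is 4, realized for instance by the pair Frank–Hiro via Frank – Simone – Vikram – Wendy – Hiro. So the diameter is 4.

4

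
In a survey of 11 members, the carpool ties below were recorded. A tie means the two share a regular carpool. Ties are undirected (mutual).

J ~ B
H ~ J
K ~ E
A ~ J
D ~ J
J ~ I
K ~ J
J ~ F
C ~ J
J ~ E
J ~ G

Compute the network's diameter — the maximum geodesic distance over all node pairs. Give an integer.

2

Eccentricity of each node (its greatest distance to any other): A:2, B:2, C:2, D:2, E:2, F:2, G:2, H:2, I:2, J:1, K:2.
The maximum eccentricity is 2, realized for instance by the pair E–B via E – J – B. So the diameter is 2.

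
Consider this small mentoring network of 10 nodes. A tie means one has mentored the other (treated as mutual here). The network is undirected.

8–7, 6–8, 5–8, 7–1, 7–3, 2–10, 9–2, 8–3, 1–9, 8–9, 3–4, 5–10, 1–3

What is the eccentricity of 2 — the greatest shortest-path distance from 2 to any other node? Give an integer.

Distances from 2: 1:2, 3:3, 4:4, 5:2, 6:3, 7:3, 8:2, 9:1, 10:1.
The largest is 4 (to 4), so the eccentricity of 2 is 4.

4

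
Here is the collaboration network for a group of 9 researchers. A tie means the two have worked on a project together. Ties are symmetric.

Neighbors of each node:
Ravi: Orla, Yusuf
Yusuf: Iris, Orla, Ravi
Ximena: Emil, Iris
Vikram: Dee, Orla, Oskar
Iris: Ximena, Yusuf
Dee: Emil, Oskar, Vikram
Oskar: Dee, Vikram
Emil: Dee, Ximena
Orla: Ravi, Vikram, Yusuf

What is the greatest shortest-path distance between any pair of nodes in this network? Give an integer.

Eccentricity of each node (its greatest distance to any other): Dee:3, Emil:4, Iris:4, Orla:3, Oskar:4, Ravi:4, Vikram:3, Ximena:3, Yusuf:3.
The maximum eccentricity is 4, realized for instance by the pair Oskar–Iris via Oskar – Dee – Emil – Ximena – Iris. So the diameter is 4.

4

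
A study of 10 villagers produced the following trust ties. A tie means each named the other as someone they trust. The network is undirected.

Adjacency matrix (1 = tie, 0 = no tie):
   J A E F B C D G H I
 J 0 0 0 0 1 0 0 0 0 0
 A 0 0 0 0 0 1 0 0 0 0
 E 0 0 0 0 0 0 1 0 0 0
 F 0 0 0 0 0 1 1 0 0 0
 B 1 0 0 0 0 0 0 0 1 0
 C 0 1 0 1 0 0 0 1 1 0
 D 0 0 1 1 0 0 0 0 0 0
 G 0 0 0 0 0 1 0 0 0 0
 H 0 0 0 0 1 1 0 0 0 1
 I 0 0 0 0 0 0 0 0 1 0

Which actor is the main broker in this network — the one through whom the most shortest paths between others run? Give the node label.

C

Unnormalized betweenness of each node: A:0, B:8, C:27, D:8, E:0, F:14, G:0, H:20, I:0, J:0.
C has the largest value, 27, making it the main broker — the node through which the most shortest paths run.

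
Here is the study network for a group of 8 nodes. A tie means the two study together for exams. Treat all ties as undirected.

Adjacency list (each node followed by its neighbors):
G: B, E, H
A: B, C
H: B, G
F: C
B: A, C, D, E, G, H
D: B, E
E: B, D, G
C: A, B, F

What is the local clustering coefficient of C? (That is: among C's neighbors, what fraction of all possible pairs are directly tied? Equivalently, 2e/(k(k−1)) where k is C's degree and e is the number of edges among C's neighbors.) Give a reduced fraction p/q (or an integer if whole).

1/3

C's neighbors: A, B, and F (k = 3).
Possible neighbor pairs: C(3,2) = 3. Edges among them: A–B → e = 1.
Clustering(C) = 1/3.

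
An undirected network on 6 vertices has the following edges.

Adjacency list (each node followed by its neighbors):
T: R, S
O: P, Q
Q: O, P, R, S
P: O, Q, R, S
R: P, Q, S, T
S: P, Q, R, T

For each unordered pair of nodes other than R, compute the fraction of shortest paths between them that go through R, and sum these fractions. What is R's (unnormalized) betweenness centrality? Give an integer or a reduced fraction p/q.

3/2

Pairs whose geodesics pass through R — O–T: 2/4; P–T: 1/2; T–Q: 1/2.
All other pairs contribute 0.
Summing the contributions gives betweenness(R) = 3/2.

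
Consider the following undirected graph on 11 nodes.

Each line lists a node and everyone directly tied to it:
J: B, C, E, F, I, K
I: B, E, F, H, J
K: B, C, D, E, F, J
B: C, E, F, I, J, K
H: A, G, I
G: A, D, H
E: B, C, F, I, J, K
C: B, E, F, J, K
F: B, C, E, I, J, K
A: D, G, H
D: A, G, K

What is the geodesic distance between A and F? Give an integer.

3

One shortest route is A – D – K – F, which uses 3 edges, and at distance 2 from A we only reach {I, K}, which does not include F. So d(A,F) = 3.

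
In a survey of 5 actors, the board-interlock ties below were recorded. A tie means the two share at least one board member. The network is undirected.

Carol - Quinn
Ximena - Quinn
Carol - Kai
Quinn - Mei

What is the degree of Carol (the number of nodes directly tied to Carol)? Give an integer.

Carol is directly tied to Kai and Quinn. That is 2 neighbors, so the degree of Carol is 2.

2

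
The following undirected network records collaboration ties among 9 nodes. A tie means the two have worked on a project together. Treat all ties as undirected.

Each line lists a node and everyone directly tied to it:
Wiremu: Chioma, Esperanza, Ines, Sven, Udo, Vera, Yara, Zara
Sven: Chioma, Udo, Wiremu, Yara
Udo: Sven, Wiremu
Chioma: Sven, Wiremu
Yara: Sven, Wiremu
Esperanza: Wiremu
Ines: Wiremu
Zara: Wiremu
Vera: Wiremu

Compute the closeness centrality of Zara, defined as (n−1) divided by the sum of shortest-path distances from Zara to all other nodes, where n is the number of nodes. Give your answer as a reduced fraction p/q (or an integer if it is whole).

Distances from Zara: Chioma:2, Esperanza:2, Ines:2, Sven:2, Udo:2, Vera:2, Wiremu:1, Yara:2. Sum = 15.
n = 9, so closeness = 8/15.

8/15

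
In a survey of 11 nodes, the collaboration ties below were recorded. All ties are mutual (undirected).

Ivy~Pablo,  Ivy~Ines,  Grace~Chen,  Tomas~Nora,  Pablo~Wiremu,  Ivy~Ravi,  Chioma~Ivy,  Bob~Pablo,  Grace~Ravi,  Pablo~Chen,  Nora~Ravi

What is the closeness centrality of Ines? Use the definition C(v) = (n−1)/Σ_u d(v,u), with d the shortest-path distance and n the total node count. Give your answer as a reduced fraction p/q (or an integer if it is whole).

Distances from Ines: Bob:3, Chen:3, Chioma:2, Grace:3, Ivy:1, Nora:3, Pablo:2, Ravi:2, Tomas:4, Wiremu:3. Sum = 26.
n = 11, so closeness = 10/26 = 5/13.

5/13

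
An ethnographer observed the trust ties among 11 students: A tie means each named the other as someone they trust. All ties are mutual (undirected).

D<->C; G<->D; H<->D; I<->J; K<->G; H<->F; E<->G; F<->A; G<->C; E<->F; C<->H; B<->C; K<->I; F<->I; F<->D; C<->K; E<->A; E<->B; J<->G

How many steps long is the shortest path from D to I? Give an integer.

2

One shortest route is D – F – I, which uses 2 edges, and D and I are not directly tied, so nothing shorter exists. So d(D,I) = 2.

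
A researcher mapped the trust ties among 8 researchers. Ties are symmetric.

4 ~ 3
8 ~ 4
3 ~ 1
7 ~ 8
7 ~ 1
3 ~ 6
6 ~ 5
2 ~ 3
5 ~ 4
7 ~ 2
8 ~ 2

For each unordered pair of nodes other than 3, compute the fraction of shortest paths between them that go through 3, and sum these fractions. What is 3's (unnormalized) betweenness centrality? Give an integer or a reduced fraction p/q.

Pairs whose geodesics pass through 3 — 6–4: 1/2; 6–8: 2/3; 6–2: 1; 6–7: 2/2; 6–1: 1; 5–2: 2/3; 5–1: 2/2; 4–2: 1/2; 4–1: 1; 2–1: 1/2.
All other pairs contribute 0.
Summing the contributions gives betweenness(3) = 47/6.

47/6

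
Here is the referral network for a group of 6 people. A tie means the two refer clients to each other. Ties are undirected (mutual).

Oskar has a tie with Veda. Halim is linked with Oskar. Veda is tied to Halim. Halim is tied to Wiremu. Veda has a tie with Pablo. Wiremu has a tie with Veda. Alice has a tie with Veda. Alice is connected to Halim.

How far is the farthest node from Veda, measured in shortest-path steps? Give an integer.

1

Distances from Veda: Alice:1, Halim:1, Oskar:1, Pablo:1, Wiremu:1.
The largest is 1 (to Wiremu, Pablo, Halim, Oskar, and Alice), so the eccentricity of Veda is 1.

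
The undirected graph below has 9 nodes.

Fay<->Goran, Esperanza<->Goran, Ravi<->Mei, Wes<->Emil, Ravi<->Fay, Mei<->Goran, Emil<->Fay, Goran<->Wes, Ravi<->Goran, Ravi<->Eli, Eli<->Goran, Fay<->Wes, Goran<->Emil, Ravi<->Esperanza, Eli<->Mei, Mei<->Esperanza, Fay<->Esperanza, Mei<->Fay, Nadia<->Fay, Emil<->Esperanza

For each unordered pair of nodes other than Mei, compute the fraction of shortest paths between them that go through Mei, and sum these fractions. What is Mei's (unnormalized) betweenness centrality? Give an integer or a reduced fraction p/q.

1

Pairs whose geodesics pass through Mei — Esperanza–Eli: 1/3; Eli–Fay: 1/3; Eli–Nadia: 1/3.
All other pairs contribute 0.
Summing the contributions gives betweenness(Mei) = 1.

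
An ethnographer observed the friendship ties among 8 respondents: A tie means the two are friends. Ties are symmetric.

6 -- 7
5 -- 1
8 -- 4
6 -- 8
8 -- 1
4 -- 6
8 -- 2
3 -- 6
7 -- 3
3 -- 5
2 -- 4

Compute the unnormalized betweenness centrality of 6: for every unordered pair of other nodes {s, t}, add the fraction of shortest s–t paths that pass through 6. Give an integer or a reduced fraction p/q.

7

Pairs whose geodesics pass through 6 — 5–4: 1/2; 3–4: 1; 3–2: 2/2; 3–8: 1; 7–4: 1; 7–2: 2/2; 7–8: 1; 7–1: 1/2.
All other pairs contribute 0.
Summing the contributions gives betweenness(6) = 7.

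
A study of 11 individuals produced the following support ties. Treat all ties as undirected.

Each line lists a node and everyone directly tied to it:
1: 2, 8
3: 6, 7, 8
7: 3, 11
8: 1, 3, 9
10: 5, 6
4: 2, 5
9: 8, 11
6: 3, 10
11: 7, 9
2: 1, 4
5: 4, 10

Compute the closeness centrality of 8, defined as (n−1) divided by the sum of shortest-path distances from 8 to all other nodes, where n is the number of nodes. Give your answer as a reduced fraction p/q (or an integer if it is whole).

10/21

Distances from 8: 1:1, 2:2, 3:1, 4:3, 5:4, 6:2, 7:2, 9:1, 10:3, 11:2. Sum = 21.
n = 11, so closeness = 10/21.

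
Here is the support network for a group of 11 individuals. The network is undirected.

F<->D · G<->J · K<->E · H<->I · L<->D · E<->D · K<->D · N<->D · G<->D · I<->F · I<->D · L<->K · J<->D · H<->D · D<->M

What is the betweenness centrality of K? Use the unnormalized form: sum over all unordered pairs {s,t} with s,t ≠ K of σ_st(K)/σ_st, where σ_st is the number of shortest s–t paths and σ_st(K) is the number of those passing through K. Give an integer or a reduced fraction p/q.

Pairs whose geodesics pass through K — L–E: 1/2.
All other pairs contribute 0.
Summing the contributions gives betweenness(K) = 1/2.

1/2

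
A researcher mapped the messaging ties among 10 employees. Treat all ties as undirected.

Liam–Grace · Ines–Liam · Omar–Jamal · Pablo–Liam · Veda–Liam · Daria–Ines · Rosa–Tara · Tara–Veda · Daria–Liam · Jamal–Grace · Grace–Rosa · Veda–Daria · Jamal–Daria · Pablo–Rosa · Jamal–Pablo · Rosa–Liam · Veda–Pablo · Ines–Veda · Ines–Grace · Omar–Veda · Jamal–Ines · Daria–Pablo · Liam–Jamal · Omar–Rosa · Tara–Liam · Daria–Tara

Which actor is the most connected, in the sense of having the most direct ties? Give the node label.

Liam

Degrees — Daria:6, Grace:4, Ines:5, Jamal:6, Liam:8, Omar:3, Pablo:5, Rosa:5, Tara:4, Veda:6.
The maximum is 8, attained only by Liam.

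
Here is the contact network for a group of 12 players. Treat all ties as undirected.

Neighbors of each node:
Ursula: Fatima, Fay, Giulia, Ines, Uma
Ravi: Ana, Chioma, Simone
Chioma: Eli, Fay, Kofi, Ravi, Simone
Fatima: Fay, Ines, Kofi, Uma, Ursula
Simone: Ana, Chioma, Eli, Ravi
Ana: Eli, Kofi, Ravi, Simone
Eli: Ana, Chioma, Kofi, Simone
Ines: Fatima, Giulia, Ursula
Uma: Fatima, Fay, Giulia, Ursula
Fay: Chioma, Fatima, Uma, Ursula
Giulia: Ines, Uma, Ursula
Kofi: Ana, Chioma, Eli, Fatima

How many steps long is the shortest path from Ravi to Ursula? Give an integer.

3

One shortest route is Ravi – Chioma – Fay – Ursula, which uses 3 edges, and at distance 2 from Ravi we only reach {Eli, Fay, Kofi}, which does not include Ursula. So d(Ravi,Ursula) = 3.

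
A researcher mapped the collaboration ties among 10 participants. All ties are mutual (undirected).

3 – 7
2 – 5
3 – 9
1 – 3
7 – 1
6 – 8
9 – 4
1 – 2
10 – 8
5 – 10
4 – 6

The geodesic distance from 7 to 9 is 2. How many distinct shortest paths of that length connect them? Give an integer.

1

The shortest distance is 2, and the only length-2 path is 7–3–9. So there is exactly 1 shortest path.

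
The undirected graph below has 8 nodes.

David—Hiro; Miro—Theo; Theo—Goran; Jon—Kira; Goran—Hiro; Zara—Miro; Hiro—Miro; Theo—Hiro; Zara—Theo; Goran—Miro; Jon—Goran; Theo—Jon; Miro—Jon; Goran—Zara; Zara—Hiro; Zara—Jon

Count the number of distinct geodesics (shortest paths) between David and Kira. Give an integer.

The shortest distance is 4. The length-4 paths are: David–Hiro–Goran–Jon–Kira; David–Hiro–Zara–Jon–Kira; David–Hiro–Miro–Jon–Kira; David–Hiro–Theo–Jon–Kira.
That gives 4 distinct shortest paths.

4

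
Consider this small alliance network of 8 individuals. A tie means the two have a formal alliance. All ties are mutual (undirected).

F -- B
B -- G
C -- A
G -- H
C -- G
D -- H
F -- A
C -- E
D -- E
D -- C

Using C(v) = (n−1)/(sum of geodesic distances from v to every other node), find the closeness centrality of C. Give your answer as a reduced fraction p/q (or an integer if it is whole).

Distances from C: A:1, B:2, D:1, E:1, F:2, G:1, H:2. Sum = 10.
n = 8, so closeness = 7/10.

7/10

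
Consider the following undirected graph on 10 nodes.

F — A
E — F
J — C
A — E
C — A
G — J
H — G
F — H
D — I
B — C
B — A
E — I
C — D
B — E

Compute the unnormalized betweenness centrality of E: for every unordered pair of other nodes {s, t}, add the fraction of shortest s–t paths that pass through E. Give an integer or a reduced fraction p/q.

19/3

Pairs whose geodesics pass through E — G–I: 1/2; D–F: 1/2; D–H: 1/3; I–B: 1; I–A: 1; I–F: 1; I–H: 1; B–F: 1/2; B–H: 1/2.
All other pairs contribute 0.
Summing the contributions gives betweenness(E) = 19/3.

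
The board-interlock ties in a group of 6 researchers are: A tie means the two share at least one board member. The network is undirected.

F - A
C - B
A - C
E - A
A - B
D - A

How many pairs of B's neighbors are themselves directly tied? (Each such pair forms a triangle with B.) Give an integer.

1

B's neighbors: A and C.
Neighbor pairs that are themselves tied: B–A–C. Each forms one triangle with B, for 1 in total.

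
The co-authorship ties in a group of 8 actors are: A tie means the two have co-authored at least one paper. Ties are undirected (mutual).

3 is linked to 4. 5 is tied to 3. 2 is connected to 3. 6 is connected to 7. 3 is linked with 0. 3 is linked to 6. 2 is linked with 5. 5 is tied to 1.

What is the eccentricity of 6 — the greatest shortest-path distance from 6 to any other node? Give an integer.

Distances from 6: 0:2, 1:3, 2:2, 3:1, 4:2, 5:2, 7:1.
The largest is 3 (to 1), so the eccentricity of 6 is 3.

3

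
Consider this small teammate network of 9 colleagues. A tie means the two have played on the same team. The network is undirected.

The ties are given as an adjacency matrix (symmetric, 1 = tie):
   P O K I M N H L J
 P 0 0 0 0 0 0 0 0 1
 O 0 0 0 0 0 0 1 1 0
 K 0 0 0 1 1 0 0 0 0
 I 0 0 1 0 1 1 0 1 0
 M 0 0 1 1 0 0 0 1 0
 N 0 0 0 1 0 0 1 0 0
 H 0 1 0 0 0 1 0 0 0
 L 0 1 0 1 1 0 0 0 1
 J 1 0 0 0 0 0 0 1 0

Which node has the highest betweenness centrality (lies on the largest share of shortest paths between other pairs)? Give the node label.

L

Unnormalized betweenness of each node: H:1, I:17/2, J:7, K:0, L:31/2, M:2, N:5/2, O:7/2, P:0.
L has the largest value, 31/2, making it the main broker — the node through which the most shortest paths run.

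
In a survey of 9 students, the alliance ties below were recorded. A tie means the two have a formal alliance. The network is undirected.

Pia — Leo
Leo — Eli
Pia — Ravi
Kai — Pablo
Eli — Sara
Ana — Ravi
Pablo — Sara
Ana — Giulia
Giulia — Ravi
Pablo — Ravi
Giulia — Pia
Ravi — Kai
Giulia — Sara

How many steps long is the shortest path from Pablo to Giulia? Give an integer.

2

One shortest route is Pablo – Sara – Giulia, which uses 2 edges, and Pablo and Giulia are not directly tied, so nothing shorter exists. So d(Pablo,Giulia) = 2.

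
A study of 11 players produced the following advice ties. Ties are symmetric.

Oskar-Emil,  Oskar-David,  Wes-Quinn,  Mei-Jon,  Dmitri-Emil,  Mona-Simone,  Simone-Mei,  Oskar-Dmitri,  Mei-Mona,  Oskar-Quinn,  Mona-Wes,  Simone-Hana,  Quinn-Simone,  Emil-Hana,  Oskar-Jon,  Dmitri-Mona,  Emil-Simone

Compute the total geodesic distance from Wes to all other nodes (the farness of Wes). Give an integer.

22

Distances from Wes: David:3, Dmitri:2, Emil:3, Hana:3, Jon:3, Mei:2, Mona:1, Oskar:2, Quinn:1, Simone:2.
Sum = 3 + 2 + 3 + 3 + 3 + 2 + 1 + 2 + 1 + 2 = 22.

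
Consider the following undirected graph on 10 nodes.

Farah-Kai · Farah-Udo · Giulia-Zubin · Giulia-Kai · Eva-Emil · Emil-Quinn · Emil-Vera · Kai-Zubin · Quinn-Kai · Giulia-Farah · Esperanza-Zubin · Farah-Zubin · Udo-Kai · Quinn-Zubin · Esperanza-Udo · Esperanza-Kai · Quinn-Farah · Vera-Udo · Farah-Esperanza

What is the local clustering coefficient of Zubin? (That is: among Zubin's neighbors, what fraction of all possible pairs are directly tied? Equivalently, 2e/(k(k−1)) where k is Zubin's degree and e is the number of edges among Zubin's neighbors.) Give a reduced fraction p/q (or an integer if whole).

7/10

Zubin's neighbors: Esperanza, Farah, Giulia, Kai, and Quinn (k = 5).
Possible neighbor pairs: C(5,2) = 10. Edges among them: Esperanza–Farah, Esperanza–Kai, Farah–Giulia, Farah–Kai, Farah–Quinn, Giulia–Kai, Kai–Quinn → e = 7.
Clustering(Zubin) = 7/10.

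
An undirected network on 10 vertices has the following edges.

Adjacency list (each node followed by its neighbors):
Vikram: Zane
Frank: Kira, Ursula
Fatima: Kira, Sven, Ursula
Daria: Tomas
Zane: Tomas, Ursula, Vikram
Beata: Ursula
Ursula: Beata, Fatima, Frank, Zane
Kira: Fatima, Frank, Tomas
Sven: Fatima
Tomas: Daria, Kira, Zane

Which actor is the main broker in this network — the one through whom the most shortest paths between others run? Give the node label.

Unnormalized betweenness of each node: Beata:0, Daria:0, Fatima:9, Frank:1, Kira:7, Sven:0, Tomas:10, Ursula:15, Vikram:0, Zane:12.
Ursula has the largest value, 15, making it the main broker — the node through which the most shortest paths run.

Ursula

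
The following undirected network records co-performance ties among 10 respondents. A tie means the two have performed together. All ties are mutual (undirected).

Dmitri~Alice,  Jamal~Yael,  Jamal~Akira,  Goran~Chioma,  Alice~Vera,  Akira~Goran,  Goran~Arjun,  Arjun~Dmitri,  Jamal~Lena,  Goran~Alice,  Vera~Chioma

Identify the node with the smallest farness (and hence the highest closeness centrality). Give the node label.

Goran

Farness (sum of distances to all others) for each node — Akira:18, Alice:20, Arjun:22, Chioma:22, Dmitri:26, Goran:16, Jamal:22, Lena:30, Vera:26, Yael:30.
The smallest farness is 16, for Goran, so Goran has the highest closeness.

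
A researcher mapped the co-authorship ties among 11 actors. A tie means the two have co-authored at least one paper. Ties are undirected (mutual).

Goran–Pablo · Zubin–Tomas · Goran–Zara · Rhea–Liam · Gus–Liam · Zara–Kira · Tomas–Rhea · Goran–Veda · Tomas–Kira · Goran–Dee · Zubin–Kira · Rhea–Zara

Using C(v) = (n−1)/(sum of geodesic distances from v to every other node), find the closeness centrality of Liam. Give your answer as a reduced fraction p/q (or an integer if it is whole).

Distances from Liam: Dee:4, Goran:3, Gus:1, Kira:3, Pablo:4, Rhea:1, Tomas:2, Veda:4, Zara:2, Zubin:3. Sum = 27.
n = 11, so closeness = 10/27.

10/27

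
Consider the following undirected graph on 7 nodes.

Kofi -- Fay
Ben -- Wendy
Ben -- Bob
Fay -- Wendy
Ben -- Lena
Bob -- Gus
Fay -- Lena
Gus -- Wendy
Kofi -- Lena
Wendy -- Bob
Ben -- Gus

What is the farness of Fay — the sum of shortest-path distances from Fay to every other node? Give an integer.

9

Distances from Fay: Ben:2, Bob:2, Gus:2, Kofi:1, Lena:1, Wendy:1.
Sum = 2 + 2 + 2 + 1 + 1 + 1 = 9.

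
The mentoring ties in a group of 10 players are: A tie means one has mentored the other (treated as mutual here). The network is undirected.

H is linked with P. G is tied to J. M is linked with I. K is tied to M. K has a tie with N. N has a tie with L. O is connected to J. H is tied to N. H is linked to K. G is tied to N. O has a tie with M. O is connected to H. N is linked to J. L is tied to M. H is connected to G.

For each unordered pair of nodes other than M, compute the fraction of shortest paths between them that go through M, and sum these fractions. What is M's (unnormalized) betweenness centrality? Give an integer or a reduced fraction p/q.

10

Pairs whose geodesics pass through M — N–I: 2/2; O–K: 1/2; O–L: 1; O–I: 1; H–I: 2/2; K–L: 1/2; K–I: 1; P–I: 2/2; L–I: 1; J–I: 1; I–G: 5/5.
All other pairs contribute 0.
Summing the contributions gives betweenness(M) = 10.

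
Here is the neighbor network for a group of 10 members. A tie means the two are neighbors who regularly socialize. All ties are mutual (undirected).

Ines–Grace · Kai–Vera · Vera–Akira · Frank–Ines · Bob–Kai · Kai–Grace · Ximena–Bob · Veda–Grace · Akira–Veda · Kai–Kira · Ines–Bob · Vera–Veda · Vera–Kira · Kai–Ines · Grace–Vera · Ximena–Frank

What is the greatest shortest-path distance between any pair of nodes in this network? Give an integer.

4

Eccentricity of each node (its greatest distance to any other): Akira:4, Bob:3, Frank:4, Grace:3, Ines:3, Kai:2, Kira:3, Veda:4, Vera:3, Ximena:4.
The maximum eccentricity is 4, realized for instance by the pair Ximena–Veda via Ximena – Bob – Kai – Grace – Veda. So the diameter is 4.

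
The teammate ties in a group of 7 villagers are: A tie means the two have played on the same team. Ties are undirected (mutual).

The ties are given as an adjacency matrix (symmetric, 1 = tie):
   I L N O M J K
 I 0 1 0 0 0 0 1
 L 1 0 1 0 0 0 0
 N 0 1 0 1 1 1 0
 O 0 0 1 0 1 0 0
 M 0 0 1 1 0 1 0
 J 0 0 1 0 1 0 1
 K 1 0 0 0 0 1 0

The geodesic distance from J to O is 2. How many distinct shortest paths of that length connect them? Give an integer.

2

The shortest distance is 2. The length-2 paths are: J–N–O; J–M–O.
That gives 2 distinct shortest paths.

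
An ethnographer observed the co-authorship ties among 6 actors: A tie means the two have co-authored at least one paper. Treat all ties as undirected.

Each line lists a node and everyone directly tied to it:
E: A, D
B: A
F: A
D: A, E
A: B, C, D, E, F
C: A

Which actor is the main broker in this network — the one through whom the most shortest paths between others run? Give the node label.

A

Unnormalized betweenness of each node: A:9, B:0, C:0, D:0, E:0, F:0.
A has the largest value, 9, making it the main broker — the node through which the most shortest paths run.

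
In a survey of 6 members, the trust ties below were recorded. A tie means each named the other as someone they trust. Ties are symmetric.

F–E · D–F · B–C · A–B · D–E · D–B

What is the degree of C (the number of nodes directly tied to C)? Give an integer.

C is directly tied to B. That is 1 neighbor, so the degree of C is 1.

1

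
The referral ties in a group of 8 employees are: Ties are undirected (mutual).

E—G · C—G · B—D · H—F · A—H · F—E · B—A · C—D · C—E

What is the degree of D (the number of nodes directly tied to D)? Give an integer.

2

D is directly tied to B and C. That is 2 neighbors, so the degree of D is 2.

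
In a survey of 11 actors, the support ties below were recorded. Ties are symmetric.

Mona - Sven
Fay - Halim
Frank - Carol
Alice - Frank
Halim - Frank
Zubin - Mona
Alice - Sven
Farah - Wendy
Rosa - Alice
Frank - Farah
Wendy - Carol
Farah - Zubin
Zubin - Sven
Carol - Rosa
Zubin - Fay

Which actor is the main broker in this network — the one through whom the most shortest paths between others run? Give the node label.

Unnormalized betweenness of each node: Alice:17/2, Carol:14/3, Farah:25/3, Fay:5/2, Frank:25/2, Halim:19/6, Mona:0, Rosa:19/12, Sven:35/6, Wendy:19/12, Zubin:34/3.
Frank has the largest value, 25/2, making it the main broker — the node through which the most shortest paths run.

Frank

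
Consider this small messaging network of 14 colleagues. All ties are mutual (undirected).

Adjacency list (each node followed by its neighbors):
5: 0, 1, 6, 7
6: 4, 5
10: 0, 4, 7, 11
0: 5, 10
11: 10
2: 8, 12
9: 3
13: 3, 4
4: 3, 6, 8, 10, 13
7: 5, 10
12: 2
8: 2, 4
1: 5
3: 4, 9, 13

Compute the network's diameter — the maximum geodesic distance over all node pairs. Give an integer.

Eccentricity of each node (its greatest distance to any other): 0:5, 1:6, 2:5, 3:4, 4:3, 5:5, 6:4, 7:5, 8:4, 9:5, 10:4, 11:5, 12:6, 13:4.
The maximum eccentricity is 6, realized for instance by the pair 12–1 via 12 – 2 – 8 – 4 – 6 – 5 – 1. So the diameter is 6.

6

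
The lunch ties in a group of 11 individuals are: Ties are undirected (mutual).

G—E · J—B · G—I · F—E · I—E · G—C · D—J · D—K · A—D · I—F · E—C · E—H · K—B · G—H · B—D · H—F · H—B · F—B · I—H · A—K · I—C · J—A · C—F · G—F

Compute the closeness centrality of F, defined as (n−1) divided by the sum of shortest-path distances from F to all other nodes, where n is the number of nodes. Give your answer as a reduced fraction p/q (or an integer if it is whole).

2/3

Distances from F: A:3, B:1, C:1, D:2, E:1, G:1, H:1, I:1, J:2, K:2. Sum = 15.
n = 11, so closeness = 10/15 = 2/3.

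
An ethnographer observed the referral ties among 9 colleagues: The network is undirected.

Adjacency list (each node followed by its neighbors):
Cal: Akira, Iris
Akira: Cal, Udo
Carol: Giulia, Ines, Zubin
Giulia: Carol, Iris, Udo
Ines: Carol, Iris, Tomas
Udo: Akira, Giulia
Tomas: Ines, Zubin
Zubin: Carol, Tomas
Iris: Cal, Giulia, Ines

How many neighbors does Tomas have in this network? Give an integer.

2

Tomas is directly tied to Ines and Zubin. That is 2 neighbors, so the degree of Tomas is 2.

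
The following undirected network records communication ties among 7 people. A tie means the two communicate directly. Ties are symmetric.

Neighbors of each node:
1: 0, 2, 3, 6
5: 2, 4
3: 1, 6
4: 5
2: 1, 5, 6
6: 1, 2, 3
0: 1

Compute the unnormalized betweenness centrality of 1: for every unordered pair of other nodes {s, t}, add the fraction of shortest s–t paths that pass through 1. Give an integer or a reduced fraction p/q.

13/2

Pairs whose geodesics pass through 1 — 6–0: 1; 5–3: 1/2; 5–0: 1; 3–4: 1/2; 3–0: 1; 3–2: 1/2; 4–0: 1; 0–2: 1.
All other pairs contribute 0.
Summing the contributions gives betweenness(1) = 13/2.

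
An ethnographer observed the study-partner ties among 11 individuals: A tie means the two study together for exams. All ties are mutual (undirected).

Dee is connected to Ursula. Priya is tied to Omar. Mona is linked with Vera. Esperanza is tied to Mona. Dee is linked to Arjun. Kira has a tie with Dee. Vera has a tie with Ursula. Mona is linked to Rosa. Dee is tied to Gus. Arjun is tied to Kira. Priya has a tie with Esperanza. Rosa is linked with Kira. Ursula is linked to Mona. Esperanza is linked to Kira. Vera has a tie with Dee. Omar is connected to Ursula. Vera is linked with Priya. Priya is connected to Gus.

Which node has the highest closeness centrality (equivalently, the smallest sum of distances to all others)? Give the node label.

Dee

Farness (sum of distances to all others) for each node — Arjun:21, Dee:15, Esperanza:17, Gus:20, Kira:17, Mona:18, Omar:21, Priya:18, Rosa:21, Ursula:16, Vera:16.
The smallest farness is 15, for Dee, so Dee has the highest closeness.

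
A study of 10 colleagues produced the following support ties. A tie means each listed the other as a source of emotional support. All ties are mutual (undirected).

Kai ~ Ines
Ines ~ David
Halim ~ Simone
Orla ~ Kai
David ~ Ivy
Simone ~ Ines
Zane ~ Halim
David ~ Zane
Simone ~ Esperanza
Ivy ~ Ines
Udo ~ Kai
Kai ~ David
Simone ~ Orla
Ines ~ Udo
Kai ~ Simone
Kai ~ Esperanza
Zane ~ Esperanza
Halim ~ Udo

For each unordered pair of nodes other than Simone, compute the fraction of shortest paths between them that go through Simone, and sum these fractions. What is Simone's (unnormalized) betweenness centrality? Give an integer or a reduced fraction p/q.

65/12

Pairs whose geodesics pass through Simone — Ines–Esperanza: 1/2; Ines–Halim: 1/2; Ines–Orla: 1/2; Esperanza–Halim: 1/2; Esperanza–Ivy: 1/4; Esperanza–Orla: 1/2; Kai–Halim: 1/2; Halim–Ivy: 1/3; Halim–Orla: 1; Ivy–Orla: 1/3; Orla–Zane: 2/4.
All other pairs contribute 0.
Summing the contributions gives betweenness(Simone) = 65/12.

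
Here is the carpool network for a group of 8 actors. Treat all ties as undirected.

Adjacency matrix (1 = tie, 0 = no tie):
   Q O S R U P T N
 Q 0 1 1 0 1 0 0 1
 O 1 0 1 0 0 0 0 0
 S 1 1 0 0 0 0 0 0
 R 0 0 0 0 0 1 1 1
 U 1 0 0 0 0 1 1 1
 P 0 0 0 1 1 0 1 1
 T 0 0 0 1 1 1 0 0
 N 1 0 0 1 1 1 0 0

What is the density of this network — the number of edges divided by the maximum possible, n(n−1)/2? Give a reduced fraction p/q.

13/28

There are 13 edges and 8 nodes, so the maximum possible is C(8,2) = 28.
Density = 13/28.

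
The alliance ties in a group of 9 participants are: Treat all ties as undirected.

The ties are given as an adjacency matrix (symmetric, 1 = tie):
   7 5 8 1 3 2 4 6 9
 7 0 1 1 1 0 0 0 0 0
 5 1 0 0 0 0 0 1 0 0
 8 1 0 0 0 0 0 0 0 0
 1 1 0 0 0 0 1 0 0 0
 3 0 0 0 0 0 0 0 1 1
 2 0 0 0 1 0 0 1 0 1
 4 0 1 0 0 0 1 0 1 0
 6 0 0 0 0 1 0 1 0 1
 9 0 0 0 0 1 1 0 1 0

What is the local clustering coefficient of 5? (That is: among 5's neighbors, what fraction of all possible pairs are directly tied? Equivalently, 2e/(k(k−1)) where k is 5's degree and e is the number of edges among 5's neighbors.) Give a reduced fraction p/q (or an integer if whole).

5's neighbors: 4 and 7 (k = 2).
Possible neighbor pairs: C(2,2) = 1. Edges among them: none → e = 0.
Clustering(5) = 0/1.

0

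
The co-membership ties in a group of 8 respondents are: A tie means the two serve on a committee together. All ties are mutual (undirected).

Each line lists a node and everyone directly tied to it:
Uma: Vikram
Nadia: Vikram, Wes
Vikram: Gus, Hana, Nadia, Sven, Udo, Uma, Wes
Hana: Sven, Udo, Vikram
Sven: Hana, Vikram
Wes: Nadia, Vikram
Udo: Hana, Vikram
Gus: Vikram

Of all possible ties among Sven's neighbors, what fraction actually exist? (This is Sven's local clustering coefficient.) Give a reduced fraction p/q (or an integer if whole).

1

Sven's neighbors: Hana and Vikram (k = 2).
Possible neighbor pairs: C(2,2) = 1. Edges among them: Hana–Vikram → e = 1.
Clustering(Sven) = 1/1.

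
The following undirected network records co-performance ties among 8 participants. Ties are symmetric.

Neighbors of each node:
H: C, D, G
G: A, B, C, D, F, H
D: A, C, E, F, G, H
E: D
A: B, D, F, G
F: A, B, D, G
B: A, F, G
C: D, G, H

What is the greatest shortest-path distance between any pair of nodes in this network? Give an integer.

3

Eccentricity of each node (its greatest distance to any other): A:2, B:3, C:2, D:2, E:3, F:2, G:2, H:2.
The maximum eccentricity is 3, realized for instance by the pair E–B via E – D – G – B. So the diameter is 3.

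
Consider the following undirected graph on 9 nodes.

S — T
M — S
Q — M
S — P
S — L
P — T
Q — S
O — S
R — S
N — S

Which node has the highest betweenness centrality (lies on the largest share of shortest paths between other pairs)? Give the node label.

S

Unnormalized betweenness of each node: L:0, M:0, N:0, O:0, P:0, Q:0, R:0, S:26, T:0.
S has the largest value, 26, making it the main broker — the node through which the most shortest paths run.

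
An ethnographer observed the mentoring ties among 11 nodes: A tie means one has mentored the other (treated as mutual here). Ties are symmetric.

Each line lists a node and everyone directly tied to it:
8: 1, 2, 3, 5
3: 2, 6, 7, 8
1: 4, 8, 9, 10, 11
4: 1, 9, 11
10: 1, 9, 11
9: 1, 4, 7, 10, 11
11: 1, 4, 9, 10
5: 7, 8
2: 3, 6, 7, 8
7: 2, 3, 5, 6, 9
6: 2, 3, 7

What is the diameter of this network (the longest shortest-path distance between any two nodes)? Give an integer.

Eccentricity of each node (its greatest distance to any other): 1:3, 2:3, 3:3, 4:3, 5:3, 6:3, 7:2, 8:2, 9:2, 10:3, 11:3.
The maximum eccentricity is 3, realized for instance by the pair 4–2 via 4 – 1 – 8 – 2. So the diameter is 3.

3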